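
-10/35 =-2/7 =-0.29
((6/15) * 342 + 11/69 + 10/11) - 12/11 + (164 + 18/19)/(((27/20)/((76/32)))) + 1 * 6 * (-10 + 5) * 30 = -16156586/34155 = -473.04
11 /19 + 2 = 49 /19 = 2.58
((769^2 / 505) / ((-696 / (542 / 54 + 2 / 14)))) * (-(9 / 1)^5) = 207360143289 / 205030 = 1011364.89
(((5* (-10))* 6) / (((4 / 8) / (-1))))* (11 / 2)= 3300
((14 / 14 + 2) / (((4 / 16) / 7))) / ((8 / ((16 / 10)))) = 84 / 5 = 16.80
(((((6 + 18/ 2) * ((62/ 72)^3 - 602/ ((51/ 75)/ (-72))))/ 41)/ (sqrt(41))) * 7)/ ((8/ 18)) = 1769493181645 * sqrt(41)/ 197524224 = 57361.49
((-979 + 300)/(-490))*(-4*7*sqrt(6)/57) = -194*sqrt(6)/285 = -1.67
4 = 4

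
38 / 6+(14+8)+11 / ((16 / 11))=1723 / 48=35.90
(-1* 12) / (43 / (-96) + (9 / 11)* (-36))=12672 / 31577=0.40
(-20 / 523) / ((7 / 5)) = -100 / 3661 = -0.03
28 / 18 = 14 / 9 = 1.56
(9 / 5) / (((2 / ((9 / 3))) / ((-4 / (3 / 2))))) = -36 / 5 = -7.20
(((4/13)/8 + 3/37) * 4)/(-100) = -23/4810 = -0.00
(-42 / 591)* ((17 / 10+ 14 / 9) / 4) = -2051 / 35460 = -0.06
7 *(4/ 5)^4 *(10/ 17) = 3584/ 2125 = 1.69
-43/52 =-0.83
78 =78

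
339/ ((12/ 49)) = 5537/ 4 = 1384.25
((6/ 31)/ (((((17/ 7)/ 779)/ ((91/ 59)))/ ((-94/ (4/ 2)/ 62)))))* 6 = -419804658/ 963883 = -435.53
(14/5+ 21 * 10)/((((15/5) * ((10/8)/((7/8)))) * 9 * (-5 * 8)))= -931/6750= -0.14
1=1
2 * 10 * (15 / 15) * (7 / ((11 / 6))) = 840 / 11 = 76.36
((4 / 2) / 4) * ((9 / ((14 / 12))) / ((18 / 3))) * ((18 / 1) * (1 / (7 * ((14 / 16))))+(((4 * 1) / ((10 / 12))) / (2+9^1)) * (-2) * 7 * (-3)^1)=257904 / 18865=13.67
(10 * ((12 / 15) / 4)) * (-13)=-26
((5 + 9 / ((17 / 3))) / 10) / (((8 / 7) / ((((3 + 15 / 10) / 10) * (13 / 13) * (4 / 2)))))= 0.52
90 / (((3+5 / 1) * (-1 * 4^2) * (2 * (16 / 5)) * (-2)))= 225 / 4096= 0.05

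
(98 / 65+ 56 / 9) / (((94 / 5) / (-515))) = -1164415 / 5499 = -211.75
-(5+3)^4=-4096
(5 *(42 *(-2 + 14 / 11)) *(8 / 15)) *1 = -81.45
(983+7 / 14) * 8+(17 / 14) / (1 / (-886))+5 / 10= 95097 / 14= 6792.64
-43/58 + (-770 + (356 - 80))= -28695/58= -494.74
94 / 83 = 1.13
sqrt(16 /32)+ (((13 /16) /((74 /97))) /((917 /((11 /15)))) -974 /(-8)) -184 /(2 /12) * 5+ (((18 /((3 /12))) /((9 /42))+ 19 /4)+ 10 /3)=-82311740129 /16285920+ sqrt(2) /2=-5053.46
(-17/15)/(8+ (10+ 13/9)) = -51/875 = -0.06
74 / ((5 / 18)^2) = 23976 / 25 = 959.04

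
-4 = -4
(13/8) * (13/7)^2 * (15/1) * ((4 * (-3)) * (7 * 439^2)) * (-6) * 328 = 18748507878360/7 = 2678358268337.14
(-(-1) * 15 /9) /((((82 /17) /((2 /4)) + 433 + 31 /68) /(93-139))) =-15640 /90393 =-0.17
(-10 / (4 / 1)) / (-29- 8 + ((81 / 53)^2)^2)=39452405 / 497802152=0.08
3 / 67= 0.04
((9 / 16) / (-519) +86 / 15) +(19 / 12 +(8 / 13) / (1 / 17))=9595379 / 539760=17.78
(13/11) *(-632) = -8216/11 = -746.91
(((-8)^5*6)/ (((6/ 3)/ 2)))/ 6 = -32768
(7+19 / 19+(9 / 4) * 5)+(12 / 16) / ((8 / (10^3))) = 113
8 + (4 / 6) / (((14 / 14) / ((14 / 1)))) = 52 / 3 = 17.33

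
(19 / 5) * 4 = 76 / 5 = 15.20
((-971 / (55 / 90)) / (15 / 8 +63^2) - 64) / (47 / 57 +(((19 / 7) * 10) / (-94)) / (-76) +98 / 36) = -1688054445504 / 93067769311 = -18.14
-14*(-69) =966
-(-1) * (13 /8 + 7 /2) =41 /8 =5.12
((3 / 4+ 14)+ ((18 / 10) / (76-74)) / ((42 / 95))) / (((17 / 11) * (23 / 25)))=64625 / 5474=11.81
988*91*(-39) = -3506412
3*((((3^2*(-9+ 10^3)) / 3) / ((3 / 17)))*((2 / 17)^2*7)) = 83244 / 17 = 4896.71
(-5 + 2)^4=81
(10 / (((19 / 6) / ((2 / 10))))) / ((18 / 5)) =10 / 57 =0.18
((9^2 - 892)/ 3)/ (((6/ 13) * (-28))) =10543/ 504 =20.92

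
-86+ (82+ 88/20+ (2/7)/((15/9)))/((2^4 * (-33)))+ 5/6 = -157691/1848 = -85.33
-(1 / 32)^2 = -1 / 1024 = -0.00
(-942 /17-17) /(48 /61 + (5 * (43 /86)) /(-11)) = -1652002 /12767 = -129.40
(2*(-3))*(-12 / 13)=72 / 13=5.54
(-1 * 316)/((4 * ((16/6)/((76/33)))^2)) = -28519/484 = -58.92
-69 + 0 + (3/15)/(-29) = -10006/145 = -69.01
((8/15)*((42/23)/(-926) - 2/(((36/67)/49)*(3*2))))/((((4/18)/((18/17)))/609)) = -8516970966/181033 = -47046.51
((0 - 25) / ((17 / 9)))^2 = 50625 / 289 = 175.17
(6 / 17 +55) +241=5038 / 17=296.35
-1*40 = -40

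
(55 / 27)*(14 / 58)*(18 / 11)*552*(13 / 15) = 33488 / 87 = 384.92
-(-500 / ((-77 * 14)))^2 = -62500 / 290521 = -0.22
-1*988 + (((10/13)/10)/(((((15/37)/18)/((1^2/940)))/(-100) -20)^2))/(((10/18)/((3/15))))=-6464760122344/6543279925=-988.00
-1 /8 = -0.12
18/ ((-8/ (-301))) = 677.25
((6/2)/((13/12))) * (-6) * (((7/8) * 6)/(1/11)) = -12474/13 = -959.54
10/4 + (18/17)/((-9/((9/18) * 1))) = 83/34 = 2.44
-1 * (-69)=69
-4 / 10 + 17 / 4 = 77 / 20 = 3.85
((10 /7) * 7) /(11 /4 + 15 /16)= 160 /59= 2.71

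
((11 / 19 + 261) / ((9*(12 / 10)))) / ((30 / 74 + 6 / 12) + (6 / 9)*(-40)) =-131350 / 139707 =-0.94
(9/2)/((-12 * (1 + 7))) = -3/64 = -0.05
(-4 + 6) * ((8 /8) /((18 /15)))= 5 /3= 1.67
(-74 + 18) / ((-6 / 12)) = 112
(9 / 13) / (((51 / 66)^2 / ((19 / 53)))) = 82764 / 199121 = 0.42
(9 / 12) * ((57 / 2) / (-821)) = -171 / 6568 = -0.03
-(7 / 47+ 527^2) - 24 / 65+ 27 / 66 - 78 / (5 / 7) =-18673512753 / 67210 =-277838.31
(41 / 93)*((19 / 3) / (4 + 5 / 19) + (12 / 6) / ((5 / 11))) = 293191 / 112995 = 2.59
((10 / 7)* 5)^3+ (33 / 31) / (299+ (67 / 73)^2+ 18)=2187821856317 / 6003328002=364.43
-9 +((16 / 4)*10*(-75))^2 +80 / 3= 27000053 / 3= 9000017.67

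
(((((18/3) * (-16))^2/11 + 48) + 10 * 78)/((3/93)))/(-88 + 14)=-284022/407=-697.84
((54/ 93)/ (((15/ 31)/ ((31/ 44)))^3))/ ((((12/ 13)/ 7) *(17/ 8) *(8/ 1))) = 2605252741/ 3258288000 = 0.80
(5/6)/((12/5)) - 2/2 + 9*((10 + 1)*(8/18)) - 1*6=2689/72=37.35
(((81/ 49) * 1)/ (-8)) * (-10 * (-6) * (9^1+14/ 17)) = -202905/ 1666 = -121.79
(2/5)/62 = 0.01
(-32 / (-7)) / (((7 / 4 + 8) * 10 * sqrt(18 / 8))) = 128 / 4095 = 0.03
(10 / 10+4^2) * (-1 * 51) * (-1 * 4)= 3468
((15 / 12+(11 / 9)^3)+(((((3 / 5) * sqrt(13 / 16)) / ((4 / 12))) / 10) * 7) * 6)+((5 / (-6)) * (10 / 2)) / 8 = 29801 / 11664+189 * sqrt(13) / 100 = 9.37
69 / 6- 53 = -83 / 2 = -41.50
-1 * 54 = -54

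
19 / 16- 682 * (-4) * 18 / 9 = 87315 / 16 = 5457.19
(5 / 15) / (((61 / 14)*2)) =7 / 183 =0.04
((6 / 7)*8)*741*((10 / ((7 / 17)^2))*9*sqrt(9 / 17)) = 163257120*sqrt(17) / 343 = 1962467.49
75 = 75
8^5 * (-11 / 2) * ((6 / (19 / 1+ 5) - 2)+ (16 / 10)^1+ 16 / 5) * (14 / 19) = -38477824 / 95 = -405029.73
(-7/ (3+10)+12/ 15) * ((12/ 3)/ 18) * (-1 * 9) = -34/ 65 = -0.52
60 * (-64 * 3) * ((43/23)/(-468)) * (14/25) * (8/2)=154112/1495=103.08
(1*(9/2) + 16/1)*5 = 205/2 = 102.50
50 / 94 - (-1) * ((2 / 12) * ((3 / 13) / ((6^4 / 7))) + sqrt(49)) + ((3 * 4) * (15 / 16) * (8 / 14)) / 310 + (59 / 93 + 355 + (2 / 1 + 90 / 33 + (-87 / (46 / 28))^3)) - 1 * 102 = -6818552256356764579 / 45995160058848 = -148244.99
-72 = -72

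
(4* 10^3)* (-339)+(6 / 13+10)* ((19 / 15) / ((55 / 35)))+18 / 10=-1355989.77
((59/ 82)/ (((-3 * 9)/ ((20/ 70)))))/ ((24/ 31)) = -1829/ 185976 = -0.01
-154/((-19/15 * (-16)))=-1155/152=-7.60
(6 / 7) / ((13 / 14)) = 0.92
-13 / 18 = -0.72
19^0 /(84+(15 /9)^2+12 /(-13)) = 117 /10045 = 0.01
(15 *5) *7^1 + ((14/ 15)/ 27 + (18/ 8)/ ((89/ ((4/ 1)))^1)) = 525.14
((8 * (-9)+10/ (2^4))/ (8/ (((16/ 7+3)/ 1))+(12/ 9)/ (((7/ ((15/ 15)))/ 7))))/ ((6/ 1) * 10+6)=-21127/ 55616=-0.38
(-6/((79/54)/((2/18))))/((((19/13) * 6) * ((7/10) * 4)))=-195/10507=-0.02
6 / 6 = 1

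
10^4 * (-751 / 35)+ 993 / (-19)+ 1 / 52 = -1484337319 / 6916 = -214623.67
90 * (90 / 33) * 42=113400 / 11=10309.09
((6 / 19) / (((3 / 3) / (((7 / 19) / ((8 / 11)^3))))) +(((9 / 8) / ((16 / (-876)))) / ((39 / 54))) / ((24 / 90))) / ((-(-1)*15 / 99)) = -12667491441 / 6007040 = -2108.77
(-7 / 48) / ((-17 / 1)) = 7 / 816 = 0.01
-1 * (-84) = 84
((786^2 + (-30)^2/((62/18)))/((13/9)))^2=29734858325984256/162409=183086271856.76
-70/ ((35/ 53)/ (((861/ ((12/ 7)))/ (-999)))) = 106477/ 1998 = 53.29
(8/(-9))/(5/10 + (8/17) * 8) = -272/1305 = -0.21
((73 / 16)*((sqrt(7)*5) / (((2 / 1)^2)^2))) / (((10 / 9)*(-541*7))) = -657*sqrt(7) / 1938944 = -0.00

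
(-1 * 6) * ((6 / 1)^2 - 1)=-210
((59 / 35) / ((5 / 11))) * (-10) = -1298 / 35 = -37.09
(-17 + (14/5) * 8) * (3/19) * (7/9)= 63/95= 0.66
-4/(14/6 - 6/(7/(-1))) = -84/67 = -1.25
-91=-91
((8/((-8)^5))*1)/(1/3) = -3/4096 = -0.00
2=2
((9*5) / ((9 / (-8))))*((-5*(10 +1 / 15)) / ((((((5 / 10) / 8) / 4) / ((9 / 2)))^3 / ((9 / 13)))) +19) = 432848230760 / 13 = 33296017750.77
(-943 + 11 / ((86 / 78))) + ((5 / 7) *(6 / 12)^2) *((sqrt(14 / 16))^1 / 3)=-40120 / 43 + 5 *sqrt(14) / 336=-932.97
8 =8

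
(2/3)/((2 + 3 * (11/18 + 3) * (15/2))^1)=0.01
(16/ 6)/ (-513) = -8/ 1539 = -0.01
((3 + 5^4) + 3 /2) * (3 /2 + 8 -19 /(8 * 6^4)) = 5979.10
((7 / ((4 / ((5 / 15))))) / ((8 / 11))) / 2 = 77 / 192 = 0.40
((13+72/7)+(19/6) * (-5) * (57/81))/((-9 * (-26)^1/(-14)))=-0.73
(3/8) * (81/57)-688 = -104495/152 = -687.47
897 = 897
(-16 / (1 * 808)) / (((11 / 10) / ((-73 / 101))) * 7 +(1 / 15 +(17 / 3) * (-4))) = 292 / 490355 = 0.00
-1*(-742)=742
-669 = -669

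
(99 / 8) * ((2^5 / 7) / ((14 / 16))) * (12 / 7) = 38016 / 343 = 110.83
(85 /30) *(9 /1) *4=102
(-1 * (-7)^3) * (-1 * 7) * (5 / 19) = -12005 / 19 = -631.84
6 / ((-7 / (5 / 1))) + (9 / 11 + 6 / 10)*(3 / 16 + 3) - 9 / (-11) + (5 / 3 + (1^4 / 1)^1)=34369 / 9240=3.72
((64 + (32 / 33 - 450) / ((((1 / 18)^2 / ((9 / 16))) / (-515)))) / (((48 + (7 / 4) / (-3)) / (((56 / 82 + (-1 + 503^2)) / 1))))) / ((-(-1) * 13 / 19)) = 1096472871051922392 / 3336047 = 328674287578.06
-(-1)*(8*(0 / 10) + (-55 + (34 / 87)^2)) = -415139 / 7569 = -54.85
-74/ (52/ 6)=-111/ 13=-8.54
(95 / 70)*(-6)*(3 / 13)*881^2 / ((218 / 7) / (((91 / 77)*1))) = -132723531 / 2398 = -55347.59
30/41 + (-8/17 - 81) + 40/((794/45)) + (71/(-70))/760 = -1155197796339/14720918800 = -78.47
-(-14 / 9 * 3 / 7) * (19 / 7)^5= 4952198 / 50421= 98.22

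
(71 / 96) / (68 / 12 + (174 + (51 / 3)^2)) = 71 / 44992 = 0.00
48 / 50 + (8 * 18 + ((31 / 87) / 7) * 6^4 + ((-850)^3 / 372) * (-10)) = 7791810491396 / 471975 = 16508947.49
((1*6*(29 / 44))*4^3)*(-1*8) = -22272 / 11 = -2024.73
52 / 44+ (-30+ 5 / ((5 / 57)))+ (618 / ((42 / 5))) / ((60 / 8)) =8776 / 231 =37.99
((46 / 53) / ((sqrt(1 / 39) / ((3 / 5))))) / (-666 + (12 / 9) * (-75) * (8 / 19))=-1311 * sqrt(39) / 1782655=-0.00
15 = 15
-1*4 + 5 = 1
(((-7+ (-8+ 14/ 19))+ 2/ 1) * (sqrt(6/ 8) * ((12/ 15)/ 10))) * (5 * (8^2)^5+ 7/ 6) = -7505455351391 * sqrt(3)/ 2850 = -4561343860.54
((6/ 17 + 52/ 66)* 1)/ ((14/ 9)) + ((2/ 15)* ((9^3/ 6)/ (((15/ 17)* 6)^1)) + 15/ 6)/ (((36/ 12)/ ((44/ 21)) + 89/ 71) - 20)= 729769076/ 1770127975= 0.41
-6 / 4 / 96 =-1 / 64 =-0.02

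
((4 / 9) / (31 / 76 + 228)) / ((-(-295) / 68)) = 20672 / 46088145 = 0.00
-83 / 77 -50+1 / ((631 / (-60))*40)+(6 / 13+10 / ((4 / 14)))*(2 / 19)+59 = 279682911 / 24001978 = 11.65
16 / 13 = 1.23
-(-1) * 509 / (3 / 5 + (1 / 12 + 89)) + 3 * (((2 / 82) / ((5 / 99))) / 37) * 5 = 47927337 / 8162977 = 5.87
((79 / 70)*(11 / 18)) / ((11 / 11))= 869 / 1260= 0.69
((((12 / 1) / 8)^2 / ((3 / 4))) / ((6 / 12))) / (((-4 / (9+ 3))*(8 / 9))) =-81 / 4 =-20.25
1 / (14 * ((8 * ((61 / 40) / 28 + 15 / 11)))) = 110 / 17471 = 0.01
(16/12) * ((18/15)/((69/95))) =2.20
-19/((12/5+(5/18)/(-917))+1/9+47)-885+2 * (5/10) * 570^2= 1323964871835/4086127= 324014.62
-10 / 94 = -5 / 47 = -0.11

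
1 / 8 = 0.12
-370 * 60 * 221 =-4906200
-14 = -14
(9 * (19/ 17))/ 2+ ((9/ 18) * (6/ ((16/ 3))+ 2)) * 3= 9.72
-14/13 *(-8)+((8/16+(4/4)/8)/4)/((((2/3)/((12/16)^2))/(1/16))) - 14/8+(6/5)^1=8598087/1064960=8.07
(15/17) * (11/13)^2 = 1815/2873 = 0.63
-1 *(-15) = 15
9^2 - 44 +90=127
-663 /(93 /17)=-3757 /31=-121.19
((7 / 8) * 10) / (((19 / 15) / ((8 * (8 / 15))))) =560 / 19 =29.47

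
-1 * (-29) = 29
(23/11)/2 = 23/22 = 1.05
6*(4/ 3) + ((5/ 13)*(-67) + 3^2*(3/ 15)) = -1038/ 65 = -15.97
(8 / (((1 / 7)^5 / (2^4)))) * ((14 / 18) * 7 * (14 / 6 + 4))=2002856576 / 27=74179873.19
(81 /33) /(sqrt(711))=0.09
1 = 1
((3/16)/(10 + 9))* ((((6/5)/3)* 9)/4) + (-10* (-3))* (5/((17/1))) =456459/51680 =8.83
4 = 4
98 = 98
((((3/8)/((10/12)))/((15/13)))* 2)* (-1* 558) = -10881/25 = -435.24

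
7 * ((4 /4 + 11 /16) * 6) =567 /8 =70.88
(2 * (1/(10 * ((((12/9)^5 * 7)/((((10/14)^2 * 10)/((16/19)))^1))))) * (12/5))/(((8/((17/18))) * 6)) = 43605/22478848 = 0.00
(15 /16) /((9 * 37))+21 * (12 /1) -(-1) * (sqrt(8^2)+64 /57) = 2937141 /11248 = 261.13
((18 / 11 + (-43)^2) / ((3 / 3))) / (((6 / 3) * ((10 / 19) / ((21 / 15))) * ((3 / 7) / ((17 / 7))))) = 13947.63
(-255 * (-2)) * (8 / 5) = 816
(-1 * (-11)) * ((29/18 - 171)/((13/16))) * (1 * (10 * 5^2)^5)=-262023437500000000/117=-2239516559829059.83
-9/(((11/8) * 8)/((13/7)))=-117/77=-1.52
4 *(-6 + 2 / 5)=-112 / 5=-22.40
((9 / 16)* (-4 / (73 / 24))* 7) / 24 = -63 / 292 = -0.22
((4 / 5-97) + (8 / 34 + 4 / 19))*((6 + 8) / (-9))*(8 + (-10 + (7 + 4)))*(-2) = -4330004 / 1615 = -2681.12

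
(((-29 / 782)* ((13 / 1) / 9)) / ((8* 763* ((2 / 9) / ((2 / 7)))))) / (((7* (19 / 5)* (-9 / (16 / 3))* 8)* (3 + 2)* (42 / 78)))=4901 / 419955010776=0.00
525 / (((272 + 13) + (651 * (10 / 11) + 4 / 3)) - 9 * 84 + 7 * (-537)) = -17325 / 120016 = -0.14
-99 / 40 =-2.48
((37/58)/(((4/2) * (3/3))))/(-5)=-0.06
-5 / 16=-0.31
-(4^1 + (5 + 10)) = -19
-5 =-5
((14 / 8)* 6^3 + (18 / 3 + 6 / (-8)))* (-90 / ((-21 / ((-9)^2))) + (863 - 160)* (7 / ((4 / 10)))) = 38783805 / 8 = 4847975.62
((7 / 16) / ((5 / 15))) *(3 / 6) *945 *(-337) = -6687765 / 32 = -208992.66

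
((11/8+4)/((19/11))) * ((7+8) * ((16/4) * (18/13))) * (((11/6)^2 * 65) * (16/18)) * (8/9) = 22893200/513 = 44626.12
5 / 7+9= 68 / 7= 9.71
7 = 7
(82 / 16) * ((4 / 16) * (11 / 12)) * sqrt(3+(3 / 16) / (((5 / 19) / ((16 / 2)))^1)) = 451 * sqrt(870) / 3840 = 3.46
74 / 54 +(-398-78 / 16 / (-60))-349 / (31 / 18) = -80243999 / 133920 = -599.19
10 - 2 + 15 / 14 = 127 / 14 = 9.07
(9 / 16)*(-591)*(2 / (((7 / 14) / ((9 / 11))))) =-47871 / 44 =-1087.98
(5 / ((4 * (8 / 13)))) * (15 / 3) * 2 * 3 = 975 / 16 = 60.94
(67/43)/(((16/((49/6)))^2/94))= 7560749/198144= 38.16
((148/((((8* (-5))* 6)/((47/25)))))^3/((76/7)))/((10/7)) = -257688374531/2565000000000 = -0.10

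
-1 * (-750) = 750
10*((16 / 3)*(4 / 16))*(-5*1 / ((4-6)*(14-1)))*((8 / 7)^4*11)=4505600 / 93639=48.12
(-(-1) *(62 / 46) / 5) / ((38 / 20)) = 62 / 437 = 0.14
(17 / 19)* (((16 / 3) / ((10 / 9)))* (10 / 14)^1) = 408 / 133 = 3.07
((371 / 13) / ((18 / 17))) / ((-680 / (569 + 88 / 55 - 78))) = -304591 / 15600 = -19.53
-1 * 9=-9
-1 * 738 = -738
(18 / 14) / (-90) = -1 / 70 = -0.01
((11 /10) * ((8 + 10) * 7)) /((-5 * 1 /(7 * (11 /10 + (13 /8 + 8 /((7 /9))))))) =-2524599 /1000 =-2524.60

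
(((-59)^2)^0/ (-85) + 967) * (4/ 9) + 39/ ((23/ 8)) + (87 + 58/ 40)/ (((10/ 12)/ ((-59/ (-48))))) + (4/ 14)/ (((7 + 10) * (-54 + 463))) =1541597757409/ 2686639200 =573.80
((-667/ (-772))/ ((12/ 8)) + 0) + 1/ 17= 12497/ 19686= 0.63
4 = 4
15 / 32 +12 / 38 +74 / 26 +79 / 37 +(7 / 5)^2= 7.73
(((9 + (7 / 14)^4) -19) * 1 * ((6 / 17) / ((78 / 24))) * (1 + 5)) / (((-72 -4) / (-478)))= -342009 / 8398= -40.73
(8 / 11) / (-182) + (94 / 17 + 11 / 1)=281213 / 17017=16.53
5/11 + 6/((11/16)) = 101/11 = 9.18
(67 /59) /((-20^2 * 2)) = -67 /47200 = -0.00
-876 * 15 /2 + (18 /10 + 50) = -32591 /5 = -6518.20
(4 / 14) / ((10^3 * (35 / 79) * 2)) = 0.00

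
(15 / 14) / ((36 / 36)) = 15 / 14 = 1.07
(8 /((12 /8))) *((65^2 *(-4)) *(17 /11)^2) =-78145600 /363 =-215277.13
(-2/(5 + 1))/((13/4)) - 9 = -355/39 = -9.10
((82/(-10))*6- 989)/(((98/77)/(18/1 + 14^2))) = -6109807/35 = -174565.91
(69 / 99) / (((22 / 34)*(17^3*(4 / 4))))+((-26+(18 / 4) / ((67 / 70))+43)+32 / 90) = 2325531553 / 105431535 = 22.06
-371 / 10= -37.10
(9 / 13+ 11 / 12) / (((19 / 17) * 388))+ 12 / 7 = 13830253 / 8050224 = 1.72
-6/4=-3/2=-1.50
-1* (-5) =5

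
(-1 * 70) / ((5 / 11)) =-154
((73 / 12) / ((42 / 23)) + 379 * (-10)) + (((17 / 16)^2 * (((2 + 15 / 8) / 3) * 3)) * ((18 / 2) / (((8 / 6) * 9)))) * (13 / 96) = -62529767987 / 16515072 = -3786.22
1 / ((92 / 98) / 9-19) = -441 / 8333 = -0.05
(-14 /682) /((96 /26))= -91 /16368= -0.01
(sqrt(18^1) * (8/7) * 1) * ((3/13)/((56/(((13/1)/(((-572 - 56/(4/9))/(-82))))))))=369 * sqrt(2)/17101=0.03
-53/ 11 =-4.82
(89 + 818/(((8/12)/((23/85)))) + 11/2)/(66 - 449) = -72507/65110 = -1.11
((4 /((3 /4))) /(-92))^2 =16 /4761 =0.00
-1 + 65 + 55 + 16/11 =1325/11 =120.45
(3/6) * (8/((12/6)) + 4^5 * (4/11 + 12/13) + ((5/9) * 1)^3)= 137790127/208494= 660.88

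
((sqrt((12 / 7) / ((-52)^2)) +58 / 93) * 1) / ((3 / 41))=41 * sqrt(21) / 546 +2378 / 279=8.87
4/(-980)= -1/245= -0.00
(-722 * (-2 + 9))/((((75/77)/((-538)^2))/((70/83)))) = -1576952274128/1245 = -1266628332.63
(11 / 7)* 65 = 715 / 7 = 102.14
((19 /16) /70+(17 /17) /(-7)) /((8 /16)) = -141 /560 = -0.25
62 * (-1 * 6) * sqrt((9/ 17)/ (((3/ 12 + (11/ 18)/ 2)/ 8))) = -6696 * sqrt(170)/ 85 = -1027.12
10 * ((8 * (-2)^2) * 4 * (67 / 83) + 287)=323970 / 83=3903.25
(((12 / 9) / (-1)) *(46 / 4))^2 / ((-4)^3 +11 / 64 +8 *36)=135424 / 129123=1.05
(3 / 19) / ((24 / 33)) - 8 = -1183 / 152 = -7.78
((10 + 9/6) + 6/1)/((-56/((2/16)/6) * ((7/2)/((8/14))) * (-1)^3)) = 5/4704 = 0.00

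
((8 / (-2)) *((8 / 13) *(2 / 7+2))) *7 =-512 / 13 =-39.38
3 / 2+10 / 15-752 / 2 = -2243 / 6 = -373.83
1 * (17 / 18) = 17 / 18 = 0.94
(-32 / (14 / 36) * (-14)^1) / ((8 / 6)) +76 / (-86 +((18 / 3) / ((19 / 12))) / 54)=2113770 / 2449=863.12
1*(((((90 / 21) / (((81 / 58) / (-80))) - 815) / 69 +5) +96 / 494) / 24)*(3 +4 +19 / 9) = -671904761 / 173940858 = -3.86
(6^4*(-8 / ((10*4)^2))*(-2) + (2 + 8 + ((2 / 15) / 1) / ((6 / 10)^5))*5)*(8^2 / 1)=83436544 / 18225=4578.14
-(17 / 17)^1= -1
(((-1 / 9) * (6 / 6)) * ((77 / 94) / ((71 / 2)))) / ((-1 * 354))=77 / 10631682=0.00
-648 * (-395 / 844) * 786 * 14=704145960 / 211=3337184.64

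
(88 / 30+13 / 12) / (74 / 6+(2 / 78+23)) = 3133 / 27580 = 0.11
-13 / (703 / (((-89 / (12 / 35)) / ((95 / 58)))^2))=-4243414357 / 9136188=-464.46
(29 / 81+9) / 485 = 758 / 39285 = 0.02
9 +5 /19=176 /19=9.26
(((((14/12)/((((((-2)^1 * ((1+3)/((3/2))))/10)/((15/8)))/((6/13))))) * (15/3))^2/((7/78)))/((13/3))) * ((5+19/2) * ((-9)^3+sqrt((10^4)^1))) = -1454434734375/692224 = -2101104.17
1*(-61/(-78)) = 61/78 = 0.78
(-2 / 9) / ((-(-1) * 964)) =-1 / 4338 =-0.00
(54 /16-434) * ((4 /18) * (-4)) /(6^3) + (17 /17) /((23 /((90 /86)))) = 3494585 /1922616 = 1.82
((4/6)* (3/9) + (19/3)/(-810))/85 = 521/206550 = 0.00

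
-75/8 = -9.38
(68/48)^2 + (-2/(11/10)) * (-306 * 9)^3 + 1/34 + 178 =1022664590701459/26928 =37977740296.40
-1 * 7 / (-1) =7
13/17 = 0.76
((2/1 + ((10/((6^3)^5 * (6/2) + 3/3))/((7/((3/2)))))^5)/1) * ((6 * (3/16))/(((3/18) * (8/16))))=5067969730057329025763103736710601037383742939249361414317988623247/187702582594715889843077916174466705088286775527754126456221041486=27.00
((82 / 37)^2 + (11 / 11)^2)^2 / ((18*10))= 65496649 / 337348980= 0.19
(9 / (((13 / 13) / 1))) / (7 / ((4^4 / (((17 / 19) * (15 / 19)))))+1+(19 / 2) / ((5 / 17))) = 1386240 / 5132063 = 0.27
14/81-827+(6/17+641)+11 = -240251/1377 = -174.47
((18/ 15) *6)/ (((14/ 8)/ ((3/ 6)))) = 72/ 35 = 2.06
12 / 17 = 0.71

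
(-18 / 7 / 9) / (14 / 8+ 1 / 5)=-40 / 273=-0.15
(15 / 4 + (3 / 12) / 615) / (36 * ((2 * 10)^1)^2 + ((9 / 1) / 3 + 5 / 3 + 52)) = 4613 / 17781700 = 0.00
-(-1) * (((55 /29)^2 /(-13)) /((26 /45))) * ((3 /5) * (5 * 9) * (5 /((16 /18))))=-72.73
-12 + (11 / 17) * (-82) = -1106 / 17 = -65.06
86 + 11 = 97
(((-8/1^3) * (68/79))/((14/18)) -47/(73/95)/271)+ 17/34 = -187713427/21879998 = -8.58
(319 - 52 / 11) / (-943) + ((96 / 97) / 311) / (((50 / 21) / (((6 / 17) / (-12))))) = -44327338567 / 132991973675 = -0.33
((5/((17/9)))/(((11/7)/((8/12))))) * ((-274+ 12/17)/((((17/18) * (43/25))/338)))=-148397886000/2323849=-63858.66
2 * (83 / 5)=166 / 5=33.20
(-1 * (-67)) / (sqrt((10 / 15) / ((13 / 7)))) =67 * sqrt(546) / 14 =111.83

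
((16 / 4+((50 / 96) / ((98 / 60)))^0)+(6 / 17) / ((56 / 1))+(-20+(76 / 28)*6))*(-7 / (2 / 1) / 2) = -615 / 272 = -2.26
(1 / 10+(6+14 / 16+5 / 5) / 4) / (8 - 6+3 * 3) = 331 / 1760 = 0.19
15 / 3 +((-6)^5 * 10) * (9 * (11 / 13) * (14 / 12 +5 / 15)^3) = -25981495 / 13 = -1998576.54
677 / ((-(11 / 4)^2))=-10832 / 121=-89.52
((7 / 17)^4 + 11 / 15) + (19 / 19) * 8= 10977266 / 1252815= 8.76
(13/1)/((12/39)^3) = 28561/64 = 446.27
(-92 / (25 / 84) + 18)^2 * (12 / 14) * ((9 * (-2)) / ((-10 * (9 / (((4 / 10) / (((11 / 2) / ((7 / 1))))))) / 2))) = 2542525632 / 171875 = 14792.88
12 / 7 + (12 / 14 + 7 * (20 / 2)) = 508 / 7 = 72.57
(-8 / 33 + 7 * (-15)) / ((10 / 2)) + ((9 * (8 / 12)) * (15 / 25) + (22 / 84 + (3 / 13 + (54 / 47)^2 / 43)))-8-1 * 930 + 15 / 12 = -5440639475617 / 5704919220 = -953.68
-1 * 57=-57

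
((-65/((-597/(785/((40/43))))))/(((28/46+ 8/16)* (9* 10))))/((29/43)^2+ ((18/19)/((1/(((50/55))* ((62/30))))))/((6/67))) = 780050094109/17222926478760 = 0.05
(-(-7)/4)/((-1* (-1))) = 7/4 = 1.75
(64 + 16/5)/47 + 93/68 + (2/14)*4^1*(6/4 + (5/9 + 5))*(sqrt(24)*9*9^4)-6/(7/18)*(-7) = 1770543/15980 + 3332988*sqrt(6)/7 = 1166413.64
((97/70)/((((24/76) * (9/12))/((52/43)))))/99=95836/1340955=0.07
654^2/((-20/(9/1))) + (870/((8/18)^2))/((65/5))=-99909369/520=-192133.40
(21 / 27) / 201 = 7 / 1809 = 0.00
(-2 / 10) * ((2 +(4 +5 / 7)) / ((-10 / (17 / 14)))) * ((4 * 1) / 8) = 799 / 9800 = 0.08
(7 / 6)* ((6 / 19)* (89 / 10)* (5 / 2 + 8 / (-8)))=1869 / 380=4.92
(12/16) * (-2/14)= -3/28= -0.11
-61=-61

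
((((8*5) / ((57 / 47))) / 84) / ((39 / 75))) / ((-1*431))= -11750 / 6706791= -0.00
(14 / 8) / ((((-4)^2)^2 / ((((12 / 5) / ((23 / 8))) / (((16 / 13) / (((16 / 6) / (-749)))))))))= -13 / 787520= -0.00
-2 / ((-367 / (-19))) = -38 / 367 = -0.10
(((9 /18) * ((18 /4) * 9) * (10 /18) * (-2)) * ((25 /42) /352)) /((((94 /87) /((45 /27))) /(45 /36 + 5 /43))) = -271875 /3390464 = -0.08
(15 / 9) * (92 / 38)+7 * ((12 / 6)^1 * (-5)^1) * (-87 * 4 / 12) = 115940 / 57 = 2034.04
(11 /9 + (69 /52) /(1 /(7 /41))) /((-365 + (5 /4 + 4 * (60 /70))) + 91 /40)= -1945930 /480913641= -0.00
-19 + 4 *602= 2389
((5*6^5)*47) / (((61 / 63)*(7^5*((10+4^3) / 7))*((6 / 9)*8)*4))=1541835 / 3096604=0.50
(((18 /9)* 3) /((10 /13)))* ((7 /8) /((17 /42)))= 5733 /340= 16.86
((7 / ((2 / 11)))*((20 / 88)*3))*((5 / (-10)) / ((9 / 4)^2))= -70 / 27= -2.59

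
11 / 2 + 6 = 23 / 2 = 11.50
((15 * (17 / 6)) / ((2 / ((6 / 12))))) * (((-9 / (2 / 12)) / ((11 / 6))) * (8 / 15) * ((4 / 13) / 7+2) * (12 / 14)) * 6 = -12293856 / 7007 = -1754.51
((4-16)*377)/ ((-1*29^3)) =156/ 841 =0.19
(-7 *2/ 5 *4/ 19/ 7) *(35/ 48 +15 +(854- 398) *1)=-22643/ 570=-39.72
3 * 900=2700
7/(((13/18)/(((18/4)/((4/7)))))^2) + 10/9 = 20280847/24336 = 833.37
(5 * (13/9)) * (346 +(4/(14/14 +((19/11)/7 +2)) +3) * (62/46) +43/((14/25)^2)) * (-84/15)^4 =162747527488/46875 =3471947.25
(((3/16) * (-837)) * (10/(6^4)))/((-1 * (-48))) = -155/6144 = -0.03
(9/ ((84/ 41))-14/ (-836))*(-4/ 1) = -25805/ 1463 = -17.64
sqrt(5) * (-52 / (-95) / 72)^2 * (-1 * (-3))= 169 * sqrt(5) / 974700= 0.00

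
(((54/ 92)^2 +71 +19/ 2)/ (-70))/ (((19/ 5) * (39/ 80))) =-131590/ 211071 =-0.62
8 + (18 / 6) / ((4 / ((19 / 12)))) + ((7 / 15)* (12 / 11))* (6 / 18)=9.36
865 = 865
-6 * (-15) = 90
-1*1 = -1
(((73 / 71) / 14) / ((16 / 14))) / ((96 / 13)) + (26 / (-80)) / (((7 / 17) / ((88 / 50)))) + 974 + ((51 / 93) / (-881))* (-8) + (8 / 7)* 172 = 3047070681383977 / 2606124864000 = 1169.20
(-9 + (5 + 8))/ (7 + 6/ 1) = 4/ 13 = 0.31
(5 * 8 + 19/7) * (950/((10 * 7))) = 28405/49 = 579.69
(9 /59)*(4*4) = 144 /59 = 2.44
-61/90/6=-61/540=-0.11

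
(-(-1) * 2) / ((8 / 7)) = 7 / 4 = 1.75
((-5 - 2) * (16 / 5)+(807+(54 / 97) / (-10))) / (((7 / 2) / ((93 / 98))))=35386872 / 166355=212.72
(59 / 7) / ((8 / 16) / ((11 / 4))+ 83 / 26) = 2.50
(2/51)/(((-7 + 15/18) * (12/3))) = -1/629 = -0.00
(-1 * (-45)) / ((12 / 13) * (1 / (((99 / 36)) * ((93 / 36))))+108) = 4433 / 10652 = 0.42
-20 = -20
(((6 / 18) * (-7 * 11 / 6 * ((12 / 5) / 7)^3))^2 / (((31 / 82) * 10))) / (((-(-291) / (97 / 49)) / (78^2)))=92721328128 / 284931171875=0.33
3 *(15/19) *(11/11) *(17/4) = 765/76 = 10.07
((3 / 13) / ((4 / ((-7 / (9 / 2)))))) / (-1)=7 / 78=0.09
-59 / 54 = -1.09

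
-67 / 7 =-9.57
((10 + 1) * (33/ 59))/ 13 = 0.47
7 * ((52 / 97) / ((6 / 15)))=910 / 97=9.38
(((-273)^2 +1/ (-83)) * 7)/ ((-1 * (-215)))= 43301342/ 17845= 2426.53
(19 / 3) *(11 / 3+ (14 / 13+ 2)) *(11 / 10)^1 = 54967 / 1170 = 46.98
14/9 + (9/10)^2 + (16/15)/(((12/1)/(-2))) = 1969/900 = 2.19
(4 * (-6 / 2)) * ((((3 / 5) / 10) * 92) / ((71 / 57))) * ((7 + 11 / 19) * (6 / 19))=-4292352 / 33725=-127.28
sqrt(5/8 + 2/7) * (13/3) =13 * sqrt(714)/84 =4.14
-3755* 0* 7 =0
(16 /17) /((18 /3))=8 /51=0.16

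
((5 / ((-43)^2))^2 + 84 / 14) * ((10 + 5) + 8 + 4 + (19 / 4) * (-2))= 717949085 / 6837602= 105.00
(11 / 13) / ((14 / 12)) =0.73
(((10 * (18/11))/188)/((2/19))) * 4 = 1710/517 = 3.31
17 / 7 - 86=-585 / 7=-83.57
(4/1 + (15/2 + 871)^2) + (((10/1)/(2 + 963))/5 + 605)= 2981353033/3860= 772371.25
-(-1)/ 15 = 1/ 15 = 0.07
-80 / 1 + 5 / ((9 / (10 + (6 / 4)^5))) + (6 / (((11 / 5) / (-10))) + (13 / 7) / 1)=-95.64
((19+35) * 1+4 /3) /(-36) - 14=-839 /54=-15.54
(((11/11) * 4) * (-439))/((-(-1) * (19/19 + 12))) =-1756/13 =-135.08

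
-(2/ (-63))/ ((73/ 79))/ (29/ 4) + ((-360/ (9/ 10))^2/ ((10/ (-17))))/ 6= -6046151368/ 133371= -45333.33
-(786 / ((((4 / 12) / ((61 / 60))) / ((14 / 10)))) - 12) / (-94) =167211 / 4700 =35.58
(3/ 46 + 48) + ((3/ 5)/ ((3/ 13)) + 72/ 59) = 704087/ 13570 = 51.89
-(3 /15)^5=-1 /3125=-0.00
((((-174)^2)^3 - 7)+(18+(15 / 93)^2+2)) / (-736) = -13334872933435027 / 353648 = -37706626174.71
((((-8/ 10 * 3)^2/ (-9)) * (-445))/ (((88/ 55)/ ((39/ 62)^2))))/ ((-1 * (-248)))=135369/ 476656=0.28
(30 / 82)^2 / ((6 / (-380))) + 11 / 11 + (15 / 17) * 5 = -3.07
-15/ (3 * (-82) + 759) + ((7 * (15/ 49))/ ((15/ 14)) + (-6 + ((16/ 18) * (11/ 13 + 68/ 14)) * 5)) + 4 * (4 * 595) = 148472461/ 15561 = 9541.32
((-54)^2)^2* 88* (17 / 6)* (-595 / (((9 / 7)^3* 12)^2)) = -52360863940 / 27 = -1939291257.04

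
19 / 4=4.75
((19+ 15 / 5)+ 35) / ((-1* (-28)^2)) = -57 / 784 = -0.07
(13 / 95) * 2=26 / 95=0.27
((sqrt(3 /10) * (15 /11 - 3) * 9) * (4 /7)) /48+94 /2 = 47 - 27 * sqrt(30) /1540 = 46.90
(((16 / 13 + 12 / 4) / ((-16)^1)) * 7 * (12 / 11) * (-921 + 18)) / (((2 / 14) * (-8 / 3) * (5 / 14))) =-2787561 / 208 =-13401.74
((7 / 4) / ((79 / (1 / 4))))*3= 0.02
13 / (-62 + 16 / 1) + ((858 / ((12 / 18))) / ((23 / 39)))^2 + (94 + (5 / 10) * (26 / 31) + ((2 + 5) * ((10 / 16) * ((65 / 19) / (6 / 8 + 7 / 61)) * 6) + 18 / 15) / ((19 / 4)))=59490587790918793 / 12491282290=4762568.52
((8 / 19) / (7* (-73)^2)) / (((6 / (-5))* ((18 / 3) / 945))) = -150 / 101251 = -0.00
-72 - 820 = -892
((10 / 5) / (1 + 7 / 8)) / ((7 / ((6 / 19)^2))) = 192 / 12635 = 0.02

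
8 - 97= -89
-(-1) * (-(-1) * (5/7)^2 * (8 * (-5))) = -1000/49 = -20.41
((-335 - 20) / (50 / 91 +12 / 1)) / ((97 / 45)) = -1453725 / 110774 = -13.12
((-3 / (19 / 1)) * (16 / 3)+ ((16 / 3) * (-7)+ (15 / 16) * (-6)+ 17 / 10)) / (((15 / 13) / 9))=-1247857 / 3800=-328.38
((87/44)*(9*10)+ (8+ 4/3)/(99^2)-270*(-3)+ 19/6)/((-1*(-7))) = 141.59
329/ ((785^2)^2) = 329/ 379733250625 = 0.00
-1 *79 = -79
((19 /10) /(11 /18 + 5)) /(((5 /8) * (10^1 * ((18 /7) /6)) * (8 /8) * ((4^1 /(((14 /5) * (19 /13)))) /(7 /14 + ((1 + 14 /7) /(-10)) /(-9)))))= 283024 /4103125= 0.07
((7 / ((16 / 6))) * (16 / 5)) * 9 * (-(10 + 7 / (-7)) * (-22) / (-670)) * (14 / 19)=-523908 / 31825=-16.46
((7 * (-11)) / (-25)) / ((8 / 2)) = 77 / 100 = 0.77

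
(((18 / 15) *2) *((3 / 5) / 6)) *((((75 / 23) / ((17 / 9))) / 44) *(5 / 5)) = 81 / 8602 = 0.01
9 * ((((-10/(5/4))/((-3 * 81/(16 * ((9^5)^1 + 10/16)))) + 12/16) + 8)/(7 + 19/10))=151209565/4806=31462.66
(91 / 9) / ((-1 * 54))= -91 / 486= -0.19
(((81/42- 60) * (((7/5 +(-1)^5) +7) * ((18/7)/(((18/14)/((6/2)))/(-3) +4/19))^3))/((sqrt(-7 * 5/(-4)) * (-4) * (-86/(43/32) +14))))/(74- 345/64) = -13204837056 * sqrt(35)/134474375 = -580.93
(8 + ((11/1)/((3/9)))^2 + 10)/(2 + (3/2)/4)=8856/19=466.11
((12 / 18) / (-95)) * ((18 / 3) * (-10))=8 / 19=0.42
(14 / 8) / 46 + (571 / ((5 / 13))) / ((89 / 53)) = 72392211 / 81880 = 884.13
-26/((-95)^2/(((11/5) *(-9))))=2574/45125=0.06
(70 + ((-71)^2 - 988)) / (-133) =-31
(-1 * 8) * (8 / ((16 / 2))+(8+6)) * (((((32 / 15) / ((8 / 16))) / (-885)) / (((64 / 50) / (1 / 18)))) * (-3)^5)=-360 / 59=-6.10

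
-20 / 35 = -0.57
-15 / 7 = -2.14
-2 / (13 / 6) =-12 / 13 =-0.92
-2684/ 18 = -1342/ 9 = -149.11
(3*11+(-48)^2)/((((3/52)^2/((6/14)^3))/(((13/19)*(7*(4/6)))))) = 8647392/49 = 176477.39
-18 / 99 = -2 / 11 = -0.18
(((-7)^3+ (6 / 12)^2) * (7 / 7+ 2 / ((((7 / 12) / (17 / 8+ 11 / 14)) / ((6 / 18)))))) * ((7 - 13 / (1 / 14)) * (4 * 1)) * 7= 7266300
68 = 68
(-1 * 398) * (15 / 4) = -2985 / 2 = -1492.50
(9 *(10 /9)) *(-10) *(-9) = 900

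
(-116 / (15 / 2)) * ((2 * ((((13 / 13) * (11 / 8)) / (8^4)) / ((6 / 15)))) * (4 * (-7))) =2233 / 3072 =0.73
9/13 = 0.69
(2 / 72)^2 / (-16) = -1 / 20736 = -0.00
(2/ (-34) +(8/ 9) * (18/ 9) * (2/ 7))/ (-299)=-37/ 24633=-0.00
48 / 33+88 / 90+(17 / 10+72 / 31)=198101 / 30690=6.45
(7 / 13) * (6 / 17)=42 / 221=0.19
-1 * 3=-3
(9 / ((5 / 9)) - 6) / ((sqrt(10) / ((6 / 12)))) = 51 * sqrt(10) / 100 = 1.61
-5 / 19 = -0.26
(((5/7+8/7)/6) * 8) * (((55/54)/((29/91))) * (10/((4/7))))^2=7746.13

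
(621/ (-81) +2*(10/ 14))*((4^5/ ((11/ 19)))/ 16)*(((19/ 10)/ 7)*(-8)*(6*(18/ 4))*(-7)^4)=5338964736/ 55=97072086.11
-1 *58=-58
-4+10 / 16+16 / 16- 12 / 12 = -27 / 8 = -3.38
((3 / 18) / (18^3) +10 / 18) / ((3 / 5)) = 97205 / 104976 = 0.93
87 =87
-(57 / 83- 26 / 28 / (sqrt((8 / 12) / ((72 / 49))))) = -57 / 83 + 39 * sqrt(3) / 49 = 0.69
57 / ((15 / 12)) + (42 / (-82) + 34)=16213 / 205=79.09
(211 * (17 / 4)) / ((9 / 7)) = 25109 / 36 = 697.47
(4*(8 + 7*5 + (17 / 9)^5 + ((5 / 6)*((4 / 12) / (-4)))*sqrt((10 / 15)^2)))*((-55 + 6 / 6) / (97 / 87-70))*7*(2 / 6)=6424917926 / 13106691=490.20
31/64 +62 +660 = 46239/64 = 722.48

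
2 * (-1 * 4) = -8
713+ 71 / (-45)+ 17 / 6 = 714.26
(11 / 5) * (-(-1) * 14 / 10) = 77 / 25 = 3.08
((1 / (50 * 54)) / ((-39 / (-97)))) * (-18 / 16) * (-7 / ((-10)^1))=-679 / 936000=-0.00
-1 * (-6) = 6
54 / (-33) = -18 / 11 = -1.64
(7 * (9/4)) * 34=1071/2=535.50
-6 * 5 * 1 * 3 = -90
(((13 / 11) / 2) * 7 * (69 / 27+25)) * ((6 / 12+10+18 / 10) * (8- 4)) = 925288 / 165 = 5607.81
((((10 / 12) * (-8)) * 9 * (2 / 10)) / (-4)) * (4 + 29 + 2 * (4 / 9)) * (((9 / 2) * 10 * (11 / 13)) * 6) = 301950 / 13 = 23226.92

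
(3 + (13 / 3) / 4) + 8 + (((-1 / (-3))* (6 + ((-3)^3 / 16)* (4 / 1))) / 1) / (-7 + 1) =97 / 8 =12.12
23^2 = 529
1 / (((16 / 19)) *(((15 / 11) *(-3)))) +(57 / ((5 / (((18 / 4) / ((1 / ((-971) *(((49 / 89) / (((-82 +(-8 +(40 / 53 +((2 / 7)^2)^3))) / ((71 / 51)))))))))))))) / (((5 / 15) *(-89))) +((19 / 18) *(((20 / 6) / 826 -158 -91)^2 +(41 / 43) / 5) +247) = 38982870218501938747972394831 / 593564587394328579148560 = 65675.87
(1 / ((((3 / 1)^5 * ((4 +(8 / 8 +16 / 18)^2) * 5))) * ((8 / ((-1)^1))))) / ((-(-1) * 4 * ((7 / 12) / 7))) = -1 / 24520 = -0.00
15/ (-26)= -0.58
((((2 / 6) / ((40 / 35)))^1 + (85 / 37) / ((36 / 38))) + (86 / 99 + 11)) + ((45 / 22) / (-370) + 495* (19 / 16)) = 11768335 / 19536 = 602.39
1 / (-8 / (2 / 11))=-1 / 44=-0.02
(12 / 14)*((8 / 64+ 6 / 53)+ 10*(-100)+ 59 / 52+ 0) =-16513299 / 19292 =-855.97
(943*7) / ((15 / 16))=105616 / 15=7041.07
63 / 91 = 9 / 13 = 0.69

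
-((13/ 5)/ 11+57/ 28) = -3499/ 1540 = -2.27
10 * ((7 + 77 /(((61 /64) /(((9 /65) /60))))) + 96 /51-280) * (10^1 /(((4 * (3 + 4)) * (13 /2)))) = -148.86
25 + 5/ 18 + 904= 16727/ 18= 929.28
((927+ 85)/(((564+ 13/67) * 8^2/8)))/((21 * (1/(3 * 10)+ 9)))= 84755/71708497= 0.00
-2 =-2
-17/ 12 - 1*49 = -605/ 12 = -50.42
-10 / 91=-0.11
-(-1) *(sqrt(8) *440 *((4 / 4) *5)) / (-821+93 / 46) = -202400 *sqrt(2) / 37673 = -7.60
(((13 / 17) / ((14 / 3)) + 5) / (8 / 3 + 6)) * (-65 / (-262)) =18435 / 124712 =0.15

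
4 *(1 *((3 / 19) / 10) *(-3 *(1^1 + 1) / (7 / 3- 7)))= 54 / 665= 0.08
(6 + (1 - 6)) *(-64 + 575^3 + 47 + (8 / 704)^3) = 129554204414977 / 681472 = 190109358.00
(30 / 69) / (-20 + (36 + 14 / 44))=220 / 8257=0.03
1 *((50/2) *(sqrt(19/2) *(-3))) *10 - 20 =-375 *sqrt(38) - 20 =-2331.66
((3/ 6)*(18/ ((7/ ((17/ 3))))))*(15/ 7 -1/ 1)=408/ 49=8.33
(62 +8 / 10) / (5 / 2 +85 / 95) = 11932 / 645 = 18.50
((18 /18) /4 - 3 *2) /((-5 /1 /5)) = 23 /4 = 5.75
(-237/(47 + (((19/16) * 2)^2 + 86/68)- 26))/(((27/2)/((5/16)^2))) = -33575/546498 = -0.06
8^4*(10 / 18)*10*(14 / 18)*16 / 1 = 22937600 / 81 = 283180.25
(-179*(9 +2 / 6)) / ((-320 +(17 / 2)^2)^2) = -80192 / 2946243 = -0.03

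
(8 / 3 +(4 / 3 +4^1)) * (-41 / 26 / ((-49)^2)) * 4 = -656 / 31213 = -0.02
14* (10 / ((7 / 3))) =60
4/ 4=1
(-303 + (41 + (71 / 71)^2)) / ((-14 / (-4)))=-522 / 7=-74.57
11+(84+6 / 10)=478 / 5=95.60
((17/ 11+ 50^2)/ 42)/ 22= 3931/ 1452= 2.71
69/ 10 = 6.90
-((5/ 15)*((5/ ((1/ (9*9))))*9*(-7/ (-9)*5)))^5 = -2355098437001953125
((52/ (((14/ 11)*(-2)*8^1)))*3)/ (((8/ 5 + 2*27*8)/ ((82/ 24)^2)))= -1201915/ 5827584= -0.21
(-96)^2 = 9216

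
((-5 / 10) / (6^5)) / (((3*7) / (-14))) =1 / 23328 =0.00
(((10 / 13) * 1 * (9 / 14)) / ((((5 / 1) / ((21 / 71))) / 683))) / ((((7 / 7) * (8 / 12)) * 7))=55323 / 12922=4.28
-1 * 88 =-88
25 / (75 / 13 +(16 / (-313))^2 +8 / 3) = 19103955 / 6448357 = 2.96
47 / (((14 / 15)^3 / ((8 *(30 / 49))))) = 4758750 / 16807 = 283.14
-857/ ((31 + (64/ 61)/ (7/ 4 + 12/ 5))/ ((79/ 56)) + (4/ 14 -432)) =2399462023/ 1146703158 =2.09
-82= -82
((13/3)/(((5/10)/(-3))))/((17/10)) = -260/17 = -15.29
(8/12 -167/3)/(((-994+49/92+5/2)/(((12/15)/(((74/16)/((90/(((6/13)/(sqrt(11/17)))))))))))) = 485760 * sqrt(187)/4411177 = 1.51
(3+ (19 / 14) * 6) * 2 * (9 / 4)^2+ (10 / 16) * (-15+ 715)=15409 / 28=550.32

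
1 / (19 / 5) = 5 / 19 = 0.26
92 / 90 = 1.02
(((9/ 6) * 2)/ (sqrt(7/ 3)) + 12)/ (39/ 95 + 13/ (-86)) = 53.84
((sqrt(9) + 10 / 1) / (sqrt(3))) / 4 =13*sqrt(3) / 12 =1.88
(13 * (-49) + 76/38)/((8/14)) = -4445/4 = -1111.25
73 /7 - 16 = -39 /7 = -5.57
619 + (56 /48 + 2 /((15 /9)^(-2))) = 11263 /18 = 625.72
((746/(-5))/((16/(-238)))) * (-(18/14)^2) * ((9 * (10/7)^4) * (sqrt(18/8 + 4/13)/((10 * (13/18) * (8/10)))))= -5200412625 * sqrt(1729)/5680766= -38065.22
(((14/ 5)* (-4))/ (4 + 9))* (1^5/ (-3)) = 56/ 195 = 0.29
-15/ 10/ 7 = -3/ 14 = -0.21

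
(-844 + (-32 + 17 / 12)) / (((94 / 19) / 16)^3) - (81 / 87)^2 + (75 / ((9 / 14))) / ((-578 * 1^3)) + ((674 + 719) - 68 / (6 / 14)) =-2146118423637293 / 75702228981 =-28349.47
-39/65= -3/5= -0.60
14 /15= 0.93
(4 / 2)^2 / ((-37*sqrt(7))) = -4*sqrt(7) / 259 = -0.04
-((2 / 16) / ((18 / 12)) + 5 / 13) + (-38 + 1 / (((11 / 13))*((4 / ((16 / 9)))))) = -195329 / 5148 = -37.94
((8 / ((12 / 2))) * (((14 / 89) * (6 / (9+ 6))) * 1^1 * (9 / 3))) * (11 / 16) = 0.17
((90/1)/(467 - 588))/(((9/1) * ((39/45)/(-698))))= 104700/1573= 66.56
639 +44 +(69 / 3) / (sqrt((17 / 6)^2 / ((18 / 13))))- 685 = 7.55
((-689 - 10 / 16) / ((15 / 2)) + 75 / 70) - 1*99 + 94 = -95.88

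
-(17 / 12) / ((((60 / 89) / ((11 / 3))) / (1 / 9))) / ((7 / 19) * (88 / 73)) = -1.93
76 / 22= 38 / 11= 3.45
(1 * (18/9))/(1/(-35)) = -70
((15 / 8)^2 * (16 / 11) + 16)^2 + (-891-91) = -1038111 / 1936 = -536.21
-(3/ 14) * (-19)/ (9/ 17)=7.69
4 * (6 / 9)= 8 / 3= 2.67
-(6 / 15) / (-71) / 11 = 2 / 3905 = 0.00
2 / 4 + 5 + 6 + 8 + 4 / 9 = 359 / 18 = 19.94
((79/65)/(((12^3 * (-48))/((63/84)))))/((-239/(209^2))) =3450799/1718046720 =0.00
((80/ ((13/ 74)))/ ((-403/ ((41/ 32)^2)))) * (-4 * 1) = 310985/ 41912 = 7.42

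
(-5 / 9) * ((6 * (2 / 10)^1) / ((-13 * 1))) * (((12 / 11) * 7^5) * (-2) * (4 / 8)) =-940.25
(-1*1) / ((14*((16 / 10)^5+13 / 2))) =-3125 / 743127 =-0.00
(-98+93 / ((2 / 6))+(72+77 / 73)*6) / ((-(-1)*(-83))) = -45211 / 6059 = -7.46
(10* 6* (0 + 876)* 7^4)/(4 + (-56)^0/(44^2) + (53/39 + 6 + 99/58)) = 276322006920960/28610371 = 9658106.39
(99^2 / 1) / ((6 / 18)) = 29403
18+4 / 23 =418 / 23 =18.17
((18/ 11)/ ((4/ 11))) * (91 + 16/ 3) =867/ 2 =433.50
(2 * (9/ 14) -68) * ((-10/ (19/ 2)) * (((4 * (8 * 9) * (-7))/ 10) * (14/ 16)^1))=-235368/ 19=-12387.79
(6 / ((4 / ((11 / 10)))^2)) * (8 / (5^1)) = 363 / 500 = 0.73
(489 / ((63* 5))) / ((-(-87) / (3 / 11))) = 163 / 33495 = 0.00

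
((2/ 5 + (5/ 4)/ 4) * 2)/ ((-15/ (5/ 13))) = -19/ 520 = -0.04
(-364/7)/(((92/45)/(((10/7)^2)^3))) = -216.19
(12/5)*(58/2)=348/5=69.60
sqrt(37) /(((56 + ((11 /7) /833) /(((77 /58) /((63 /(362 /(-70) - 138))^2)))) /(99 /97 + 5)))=124646640644 * sqrt(37) /1159390203137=0.65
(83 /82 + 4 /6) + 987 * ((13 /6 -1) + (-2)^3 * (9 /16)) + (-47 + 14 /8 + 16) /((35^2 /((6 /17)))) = -8422973974 /2561475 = -3288.33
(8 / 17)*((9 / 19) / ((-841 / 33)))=-2376 / 271643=-0.01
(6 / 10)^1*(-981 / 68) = -2943 / 340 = -8.66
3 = 3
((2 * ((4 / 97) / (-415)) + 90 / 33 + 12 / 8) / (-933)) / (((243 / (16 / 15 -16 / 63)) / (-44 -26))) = 958345984 / 903530761155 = 0.00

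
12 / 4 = 3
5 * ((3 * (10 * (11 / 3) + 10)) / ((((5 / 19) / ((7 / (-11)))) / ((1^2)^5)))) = -18620 / 11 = -1692.73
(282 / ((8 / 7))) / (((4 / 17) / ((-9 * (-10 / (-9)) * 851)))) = -71394645 / 8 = -8924330.62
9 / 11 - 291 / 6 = -1049 / 22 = -47.68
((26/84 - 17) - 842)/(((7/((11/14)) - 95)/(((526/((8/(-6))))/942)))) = -104336045/24978072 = -4.18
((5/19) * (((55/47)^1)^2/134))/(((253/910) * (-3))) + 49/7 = 1357597906/194031933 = 7.00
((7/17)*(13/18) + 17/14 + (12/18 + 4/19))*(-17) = -48611/1197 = -40.61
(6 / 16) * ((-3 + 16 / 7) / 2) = -15 / 112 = -0.13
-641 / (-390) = 641 / 390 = 1.64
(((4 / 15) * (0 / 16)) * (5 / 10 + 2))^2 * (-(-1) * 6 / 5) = 0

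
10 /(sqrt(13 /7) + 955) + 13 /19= 42132128 /60649539 -5 * sqrt(91) /3192081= 0.69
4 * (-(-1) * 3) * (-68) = -816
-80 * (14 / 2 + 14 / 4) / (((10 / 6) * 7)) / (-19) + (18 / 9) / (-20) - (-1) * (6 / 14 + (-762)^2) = 772261997 / 1330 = 580648.12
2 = 2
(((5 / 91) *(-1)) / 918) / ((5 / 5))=-5 / 83538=-0.00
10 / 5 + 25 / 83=191 / 83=2.30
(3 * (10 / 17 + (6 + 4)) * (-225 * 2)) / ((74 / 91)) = -11056500 / 629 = -17577.90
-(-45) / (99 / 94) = 470 / 11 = 42.73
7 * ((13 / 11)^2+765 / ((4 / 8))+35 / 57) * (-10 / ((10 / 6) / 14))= -2070990488 / 2299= -900822.31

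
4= 4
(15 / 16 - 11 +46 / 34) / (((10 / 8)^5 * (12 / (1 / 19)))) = -37904 / 3028125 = -0.01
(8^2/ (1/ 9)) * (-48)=-27648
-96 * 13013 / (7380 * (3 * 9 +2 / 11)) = -6.23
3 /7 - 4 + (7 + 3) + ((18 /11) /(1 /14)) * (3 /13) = 11727 /1001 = 11.72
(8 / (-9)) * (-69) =184 / 3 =61.33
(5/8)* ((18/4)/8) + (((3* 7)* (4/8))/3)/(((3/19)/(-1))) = -8377/384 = -21.82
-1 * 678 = -678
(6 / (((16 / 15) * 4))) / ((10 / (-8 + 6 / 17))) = -585 / 544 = -1.08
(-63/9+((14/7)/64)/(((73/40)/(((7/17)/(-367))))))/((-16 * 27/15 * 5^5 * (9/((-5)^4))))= 12752551/2361037248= 0.01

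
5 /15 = 1 /3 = 0.33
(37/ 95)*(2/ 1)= 74/ 95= 0.78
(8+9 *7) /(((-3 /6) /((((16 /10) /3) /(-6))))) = 568 /45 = 12.62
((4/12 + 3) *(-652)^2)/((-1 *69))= -4251040/207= -20536.43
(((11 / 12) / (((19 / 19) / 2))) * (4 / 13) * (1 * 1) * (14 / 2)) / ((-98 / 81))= -3.26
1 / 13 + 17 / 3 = 224 / 39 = 5.74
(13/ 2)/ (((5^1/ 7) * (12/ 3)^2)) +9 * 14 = 20251/ 160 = 126.57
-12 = -12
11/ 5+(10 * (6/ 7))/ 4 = 152/ 35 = 4.34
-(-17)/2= 8.50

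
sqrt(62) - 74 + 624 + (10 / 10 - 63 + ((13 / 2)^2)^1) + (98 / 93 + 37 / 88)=sqrt(62) + 4351631 / 8184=539.60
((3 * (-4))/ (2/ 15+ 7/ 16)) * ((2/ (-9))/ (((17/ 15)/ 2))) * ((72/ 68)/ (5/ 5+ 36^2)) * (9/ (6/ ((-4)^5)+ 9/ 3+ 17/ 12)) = 191102976/ 13916424791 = 0.01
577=577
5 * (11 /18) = 55 /18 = 3.06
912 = 912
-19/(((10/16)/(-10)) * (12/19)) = 1444/3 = 481.33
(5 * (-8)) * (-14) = 560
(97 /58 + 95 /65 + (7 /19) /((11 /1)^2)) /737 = 5437815 /1277549702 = 0.00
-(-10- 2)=12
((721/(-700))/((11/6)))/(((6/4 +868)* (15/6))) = -618/2391125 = -0.00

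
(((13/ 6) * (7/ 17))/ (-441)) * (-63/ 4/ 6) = 13/ 2448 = 0.01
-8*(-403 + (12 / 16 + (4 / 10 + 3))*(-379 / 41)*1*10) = 258012 / 41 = 6292.98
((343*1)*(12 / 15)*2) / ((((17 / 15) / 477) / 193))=757846152 / 17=44579185.41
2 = 2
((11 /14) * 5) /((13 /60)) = 1650 /91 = 18.13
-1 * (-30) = 30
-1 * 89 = -89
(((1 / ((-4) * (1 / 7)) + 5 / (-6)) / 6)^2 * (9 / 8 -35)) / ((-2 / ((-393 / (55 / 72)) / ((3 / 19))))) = -648212759 / 63360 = -10230.63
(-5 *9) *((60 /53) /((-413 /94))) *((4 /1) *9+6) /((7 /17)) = 25887600 /21889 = 1182.68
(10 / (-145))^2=4 / 841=0.00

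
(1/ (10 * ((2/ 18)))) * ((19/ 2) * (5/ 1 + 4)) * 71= 109269/ 20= 5463.45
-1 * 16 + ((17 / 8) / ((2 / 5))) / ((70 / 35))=-427 / 32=-13.34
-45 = -45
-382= -382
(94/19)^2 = 8836/361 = 24.48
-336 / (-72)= 14 / 3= 4.67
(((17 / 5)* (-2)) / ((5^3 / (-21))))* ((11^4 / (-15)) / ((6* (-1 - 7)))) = 1742279 / 75000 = 23.23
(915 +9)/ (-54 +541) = 924/ 487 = 1.90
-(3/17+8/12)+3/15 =-164/255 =-0.64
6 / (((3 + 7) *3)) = 1 / 5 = 0.20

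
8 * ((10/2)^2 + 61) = 688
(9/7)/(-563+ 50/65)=-0.00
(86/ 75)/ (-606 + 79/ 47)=-4042/ 2130225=-0.00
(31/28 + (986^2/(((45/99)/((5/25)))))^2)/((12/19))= 60842165398210877/210000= 289724597134.34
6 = 6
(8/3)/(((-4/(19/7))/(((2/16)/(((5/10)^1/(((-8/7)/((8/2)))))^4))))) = -1216/50421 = -0.02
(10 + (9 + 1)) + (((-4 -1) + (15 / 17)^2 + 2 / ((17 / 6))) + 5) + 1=22.48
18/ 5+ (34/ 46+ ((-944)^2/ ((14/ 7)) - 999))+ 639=51199419/ 115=445212.34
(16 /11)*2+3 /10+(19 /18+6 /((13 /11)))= 60113 /6435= 9.34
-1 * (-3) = 3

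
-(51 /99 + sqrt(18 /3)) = -sqrt(6) - 17 /33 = -2.96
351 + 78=429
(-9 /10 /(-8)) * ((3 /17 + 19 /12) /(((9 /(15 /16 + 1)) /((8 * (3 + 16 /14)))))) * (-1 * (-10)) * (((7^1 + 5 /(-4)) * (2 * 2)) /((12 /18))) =7423043 /15232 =487.33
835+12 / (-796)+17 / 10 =836.68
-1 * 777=-777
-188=-188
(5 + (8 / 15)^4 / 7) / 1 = 1775971 / 354375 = 5.01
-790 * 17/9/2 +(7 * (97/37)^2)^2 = 26456421806/16867449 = 1568.49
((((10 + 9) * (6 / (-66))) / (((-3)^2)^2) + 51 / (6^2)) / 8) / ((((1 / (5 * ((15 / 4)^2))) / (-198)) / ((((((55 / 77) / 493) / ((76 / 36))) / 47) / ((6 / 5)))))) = -46621875 / 1577852416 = -0.03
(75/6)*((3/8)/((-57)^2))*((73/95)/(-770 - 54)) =-365/271287168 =-0.00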